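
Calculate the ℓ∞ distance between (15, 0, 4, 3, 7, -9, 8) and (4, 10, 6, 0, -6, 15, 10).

max(|x_i - y_i|) = max(|15 - 4|, |0 - 10|, |4 - 6|, |3 - 0|, |7 - (-6)|, |-9 - 15|, |8 - 10|) = max(11, 10, 2, 3, 13, 24, 2) = 24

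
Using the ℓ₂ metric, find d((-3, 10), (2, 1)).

√(Σ(x_i - y_i)²) = √((-3 - 2)² + (10 - 1)²)
= √((-5)² + 9²) = √(25 + 81) = √106 ≈ 10.2956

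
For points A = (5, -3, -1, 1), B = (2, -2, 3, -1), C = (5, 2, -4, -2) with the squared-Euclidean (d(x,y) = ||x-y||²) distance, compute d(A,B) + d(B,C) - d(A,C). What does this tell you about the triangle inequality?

d(A,B) = 3² + 1² + 4² + 2² = 30, d(B,C) = 3² + 4² + 7² + 1² = 75, d(A,C) = 0² + 5² + 3² + 3² = 43.
d(A,B) + d(B,C) - d(A,C) = 30 + 75 - 43 = 105 - 43 = 62. This is ≥ 0, so the triangle inequality holds for these points.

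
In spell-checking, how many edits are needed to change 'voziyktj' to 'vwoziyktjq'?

Let D[i][j] be the edit distance between the first i characters of 'voziyktj' and the first j characters of 'vwoziyktjq', with D[i][0] = i, D[0][j] = j, and D[i][j] = D[i-1][j-1] if the characters match, else 1 + min(D[i-1][j], D[i][j-1], D[i-1][j-1]). Filling the table (rows: prefixes of 'voziyktj', columns: prefixes of 'vwoziyktjq'):
     ε  v  w  o  z  i  y  k  t  j  q
  ε  0  1  2  3  4  5  6  7  8  9 10
  v  1  0  1  2  3  4  5  6  7  8  9
  o  2  1  1  1  2  3  4  5  6  7  8
  z  3  2  2  2  1  2  3  4  5  6  7
  i  4  3  3  3  2  1  2  3  4  5  6
  y  5  4  4  4  3  2  1  2  3  4  5
  k  6  5  5  5  4  3  2  1  2  3  4
  t  7  6  6  6  5  4  3  2  1  2  3
  j  8  7  7  7  6  5  4  3  2  1  2
The bottom-right entry gives D[8][10] = 2, so no sequence of fewer than 2 edits works. Backtracking through the table gives one optimal edit sequence (2 edits):
  voziyktj → vwoziyktj (ins w @2)
  vwoziyktj → vwoziyktjq (ins q @10)
Edit distance = 2.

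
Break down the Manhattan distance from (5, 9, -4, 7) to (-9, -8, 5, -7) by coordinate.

Σ|x_i - y_i| = |5 - (-9)| + |9 - (-8)| + |-4 - 5| + |7 - (-7)| = 14 + 17 + 9 + 14 = 54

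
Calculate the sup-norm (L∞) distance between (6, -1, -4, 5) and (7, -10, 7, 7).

max(|x_i - y_i|) = max(|6 - 7|, |-1 - (-10)|, |-4 - 7|, |5 - 7|) = max(1, 9, 11, 2) = 11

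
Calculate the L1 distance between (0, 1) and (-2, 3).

Σ|x_i - y_i| = |0 - (-2)| + |1 - 3| = 2 + 2 = 4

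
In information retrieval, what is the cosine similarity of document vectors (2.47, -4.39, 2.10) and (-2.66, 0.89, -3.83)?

With u = (2.47, -4.39, 2.10), v = (-2.66, 0.89, -3.83):
u·v = 2.47·(-2.66) + (-4.39)·0.89 + 2.1·(-3.83) = (-6.5702) + (-3.9071) + (-8.043) = -18.5203.
|u| = √(2.47² + (-4.39)² + 2.1²) = √(6.1009 + 19.2721 + 4.41) = √29.783, |v| = √((-2.66)² + 0.89² + (-3.83)²) = √(7.0756 + 0.7921 + 14.6689) = √22.5366.
cos θ = (u·v)/(|u||v|) = -18.5203/(√29.783·√22.5366) ≈ -0.7149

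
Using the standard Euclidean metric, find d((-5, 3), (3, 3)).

√(Σ(x_i - y_i)²) = √((-5 - 3)² + (3 - 3)²)
= √((-8)² + 0²) = √(64 + 0) = √64 = 8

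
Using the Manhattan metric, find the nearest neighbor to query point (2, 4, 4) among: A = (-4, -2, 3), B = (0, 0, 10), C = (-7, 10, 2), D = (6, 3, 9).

Distances: d(A) = 13, d(B) = 12, d(C) = 17, d(D) = 10. Nearest: D = (6, 3, 9) with distance 10.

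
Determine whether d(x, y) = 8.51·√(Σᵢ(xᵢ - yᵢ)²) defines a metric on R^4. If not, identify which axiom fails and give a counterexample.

Yes. The L2 (Euclidean) norm induces a metric on R^4, and multiplying a metric by a positive constant 8.51 > 0 preserves all four axioms: non-negativity (8.51·||x-y|| ≥ 0), identity (8.51·||x-y|| = 0 ⟺ ||x-y|| = 0 ⟺ x = y), symmetry (||x-y|| = ||y-x||), and the triangle inequality (8.51·||x-z|| ≤ 8.51·||x-y|| + 8.51·||y-z||). So d is a metric.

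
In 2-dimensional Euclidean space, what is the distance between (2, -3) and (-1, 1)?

√(Σ(x_i - y_i)²) = √((2 - (-1))² + (-3 - 1)²)
= √(3² + (-4)²) = √(9 + 16) = √25 = 5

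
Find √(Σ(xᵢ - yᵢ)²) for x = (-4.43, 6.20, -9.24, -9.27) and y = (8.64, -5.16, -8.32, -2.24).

√(Σ(x_i - y_i)²) = √((-4.43 - 8.64)² + (6.2 - (-5.16))² + (-9.24 - (-8.32))² + (-9.27 - (-2.24))²)
= √((-13.07)² + 11.36² + (-0.92)² + (-7.03)²) = √(170.8249 + 129.0496 + 0.8464 + 49.4209) = √350.1418 ≈ 18.7121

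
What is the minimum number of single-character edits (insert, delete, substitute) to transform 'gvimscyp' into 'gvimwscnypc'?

Let D[i][j] be the edit distance between the first i characters of 'gvimscyp' and the first j characters of 'gvimwscnypc', with D[i][0] = i, D[0][j] = j, and D[i][j] = D[i-1][j-1] if the characters match, else 1 + min(D[i-1][j], D[i][j-1], D[i-1][j-1]). Filling the table (rows: prefixes of 'gvimscyp', columns: prefixes of 'gvimwscnypc'):
     ε  g  v  i  m  w  s  c  n  y  p  c
  ε  0  1  2  3  4  5  6  7  8  9 10 11
  g  1  0  1  2  3  4  5  6  7  8  9 10
  v  2  1  0  1  2  3  4  5  6  7  8  9
  i  3  2  1  0  1  2  3  4  5  6  7  8
  m  4  3  2  1  0  1  2  3  4  5  6  7
  s  5  4  3  2  1  1  1  2  3  4  5  6
  c  6  5  4  3  2  2  2  1  2  3  4  5
  y  7  6  5  4  3  3  3  2  2  2  3  4
  p  8  7  6  5  4  4  4  3  3  3  2  3
The bottom-right entry gives D[8][11] = 3, so no sequence of fewer than 3 edits works. Backtracking through the table gives one optimal edit sequence (3 edits):
  gvimscyp → gvimwscyp (ins w @5)
  gvimwscyp → gvimwscnyp (ins n @8)
  gvimwscnyp → gvimwscnypc (ins c @11)
Edit distance = 3.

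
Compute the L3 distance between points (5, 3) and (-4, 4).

(Σ|x_i - y_i|^3)^(1/3) = (|5 - (-4)|^3 + |3 - 4|^3)^(1/3)
= (9^3 + 1^3)^(1/3) = (729 + 1)^(1/3) = (730)^(1/3) ≈ 9.0041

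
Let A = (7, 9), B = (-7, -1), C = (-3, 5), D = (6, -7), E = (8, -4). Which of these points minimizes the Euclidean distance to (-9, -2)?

Distances: d(A) ≈ 19.4165, d(B) ≈ 2.2361, d(C) ≈ 9.2195, d(D) ≈ 15.8114, d(E) ≈ 17.1172. Nearest: B = (-7, -1) with distance 2.2361.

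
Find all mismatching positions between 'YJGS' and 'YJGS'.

Differing positions: none. Hamming distance = 0.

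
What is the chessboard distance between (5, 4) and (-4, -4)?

max(|x_i - y_i|) = max(|5 - (-4)|, |4 - (-4)|) = max(9, 8) = 9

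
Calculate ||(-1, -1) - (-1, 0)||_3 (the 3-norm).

(Σ|x_i - y_i|^3)^(1/3) = (|-1 - (-1)|^3 + |-1 - 0|^3)^(1/3)
= (0^3 + 1^3)^(1/3) = (0 + 1)^(1/3) = (1)^(1/3) = 1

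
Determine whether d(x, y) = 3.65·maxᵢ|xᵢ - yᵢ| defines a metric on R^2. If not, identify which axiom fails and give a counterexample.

Yes. The L∞ (Chebyshev) norm induces a metric on R^2, and multiplying a metric by a positive constant 3.65 > 0 preserves all four axioms: non-negativity (3.65·||x-y|| ≥ 0), identity (3.65·||x-y|| = 0 ⟺ ||x-y|| = 0 ⟺ x = y), symmetry (||x-y|| = ||y-x||), and the triangle inequality (3.65·||x-z|| ≤ 3.65·||x-y|| + 3.65·||y-z||). So d is a metric.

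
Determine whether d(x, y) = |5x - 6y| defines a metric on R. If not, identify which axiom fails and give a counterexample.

No. d fails symmetry: d(4, 8) = |5·4 - 6·8| = |-28| = 28, but d(8, 4) = |5·8 - 6·4| = |16| = 16. Since 28 ≠ 16, d(x,y) ≠ d(y,x) in general.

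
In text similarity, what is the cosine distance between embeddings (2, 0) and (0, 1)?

With u = (2, 0), v = (0, 1):
u·v = 2·0 + 0·1 = 0 + 0 = 0.
|u| = √(2² + 0²) = √4, |v| = √(0² + 1²) = √1, so |u||v| = √(4·1) = √4 = 2.
cos θ = (u·v)/(|u||v|) = 0/2 = 0
Cosine distance = 1 - cos θ = 1 - 0 = 1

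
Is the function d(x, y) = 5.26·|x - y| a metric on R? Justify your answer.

Yes. Since |x - y| is a metric on R and 5.26 > 0, the positive scalar multiple 5.26·|x - y| is also a metric: scaling by a positive constant preserves non-negativity, identity (d=0 ⟺ |x-y|=0 ⟺ x=y), symmetry, and the triangle inequality.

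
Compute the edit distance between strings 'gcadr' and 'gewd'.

Let D[i][j] be the edit distance between the first i characters of 'gcadr' and the first j characters of 'gewd', with D[i][0] = i, D[0][j] = j, and D[i][j] = D[i-1][j-1] if the characters match, else 1 + min(D[i-1][j], D[i][j-1], D[i-1][j-1]). Filling the table (rows: prefixes of 'gcadr', columns: prefixes of 'gewd'):
     ε  g  e  w  d
  ε  0  1  2  3  4
  g  1  0  1  2  3
  c  2  1  1  2  3
  a  3  2  2  2  3
  d  4  3  3  3  2
  r  5  4  4  4  3
The bottom-right entry gives D[5][4] = 3, so no sequence of fewer than 3 edits works. Backtracking through the table gives one optimal edit sequence (3 edits):
  gcadr → geadr (sub c→e @2)
  geadr → gewdr (sub a→w @3)
  gewdr → gewd (del r @5)
Edit distance = 3.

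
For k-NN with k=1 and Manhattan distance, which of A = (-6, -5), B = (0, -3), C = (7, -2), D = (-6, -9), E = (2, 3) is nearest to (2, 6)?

Distances: d(A) = 19, d(B) = 11, d(C) = 13, d(D) = 23, d(E) = 3. Nearest: E = (2, 3) with distance 3.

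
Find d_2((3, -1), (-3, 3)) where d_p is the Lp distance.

(Σ|x_i - y_i|^2)^(1/2) = (|3 - (-3)|^2 + |-1 - 3|^2)^(1/2)
= (6^2 + 4^2)^(1/2) = (36 + 16)^(1/2) = (52)^(1/2) ≈ 7.2111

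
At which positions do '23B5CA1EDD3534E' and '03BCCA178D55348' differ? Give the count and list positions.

Differing positions: 1, 4, 8, 9, 11, 15. Hamming distance = 6.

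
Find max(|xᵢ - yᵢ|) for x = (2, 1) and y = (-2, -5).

max(|x_i - y_i|) = max(|2 - (-2)|, |1 - (-5)|) = max(4, 6) = 6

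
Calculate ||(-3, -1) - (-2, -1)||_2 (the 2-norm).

(Σ|x_i - y_i|^2)^(1/2) = (|-3 - (-2)|^2 + |-1 - (-1)|^2)^(1/2)
= (1^2 + 0^2)^(1/2) = (1 + 0)^(1/2) = (1)^(1/2) = 1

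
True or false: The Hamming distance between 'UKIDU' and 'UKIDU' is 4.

Differing positions: none. Hamming distance = 0, so the claim that d_H = 4 is false.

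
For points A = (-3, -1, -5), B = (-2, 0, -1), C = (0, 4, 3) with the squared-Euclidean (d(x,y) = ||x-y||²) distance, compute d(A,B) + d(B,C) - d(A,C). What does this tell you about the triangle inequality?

d(A,B) = 1² + 1² + 4² = 18, d(B,C) = 2² + 4² + 4² = 36, d(A,C) = 3² + 5² + 8² = 98.
d(A,B) + d(B,C) - d(A,C) = 18 + 36 - 98 = 54 - 98 = -44. This is < 0, so the triangle inequality FAILS for these points (squared-Euclidean is not a metric).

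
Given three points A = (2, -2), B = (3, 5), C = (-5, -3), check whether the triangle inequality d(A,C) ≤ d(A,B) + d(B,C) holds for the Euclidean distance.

d(A,B) = √(1² + 7²) = √50 ≈ 7.0711, d(B,C) = √(8² + 8²) = √128 ≈ 11.3137, d(A,C) = √(7² + 1²) = √50 ≈ 7.0711.
d(A,C) ≈ 7.0711 ≤ 7.0711 + 11.3137 = 18.3848. Triangle inequality is satisfied.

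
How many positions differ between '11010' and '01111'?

Differing positions: 1, 3, 5. Hamming distance = 3.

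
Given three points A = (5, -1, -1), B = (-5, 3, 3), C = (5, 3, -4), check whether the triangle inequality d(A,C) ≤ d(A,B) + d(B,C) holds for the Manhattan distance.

d(A,B) = 10 + 4 + 4 = 18, d(B,C) = 10 + 0 + 7 = 17, d(A,C) = 0 + 4 + 3 = 7.
d(A,C) = 7 ≤ 18 + 17 = 35. Triangle inequality is satisfied.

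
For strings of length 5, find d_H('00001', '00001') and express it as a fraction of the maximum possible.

Differing positions: none. Hamming distance = 0. The maximum possible Hamming distance for length-5 strings is 5, so d_H/5 = 0/5 = 0.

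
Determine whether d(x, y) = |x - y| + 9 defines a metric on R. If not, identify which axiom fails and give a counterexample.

No. d fails identity of indiscernibles (specifically d(x,x) = 0): d(6, 6) = |6 - 6| + 9 = 0 + 9 = 9 ≠ 0.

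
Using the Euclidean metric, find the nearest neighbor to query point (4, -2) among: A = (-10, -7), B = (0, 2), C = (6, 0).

Distances: d(A) ≈ 14.8661, d(B) ≈ 5.6569, d(C) ≈ 2.8284. Nearest: C = (6, 0) with distance 2.8284.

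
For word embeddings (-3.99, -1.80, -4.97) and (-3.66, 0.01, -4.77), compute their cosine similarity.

With u = (-3.99, -1.80, -4.97), v = (-3.66, 0.01, -4.77):
u·v = (-3.99)·(-3.66) + (-1.8)·0.01 + (-4.97)·(-4.77) = 14.6034 + (-0.018) + 23.7069 = 38.2923.
|u| = √((-3.99)² + (-1.8)² + (-4.97)²) = √(15.9201 + 3.24 + 24.7009) = √43.861, |v| = √((-3.66)² + 0.01² + (-4.77)²) = √(13.3956 + 0.0001 + 22.7529) = √36.1486.
cos θ = (u·v)/(|u||v|) = 38.2923/(√43.861·√36.1486) ≈ 0.9617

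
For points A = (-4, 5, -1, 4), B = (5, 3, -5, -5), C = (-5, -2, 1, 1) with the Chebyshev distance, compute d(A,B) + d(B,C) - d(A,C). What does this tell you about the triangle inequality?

d(A,B) = max(9, 2, 4, 9) = 9, d(B,C) = max(10, 5, 6, 6) = 10, d(A,C) = max(1, 7, 2, 3) = 7.
d(A,B) + d(B,C) - d(A,C) = 9 + 10 - 7 = 19 - 7 = 12. This is ≥ 0, so the triangle inequality holds for these points.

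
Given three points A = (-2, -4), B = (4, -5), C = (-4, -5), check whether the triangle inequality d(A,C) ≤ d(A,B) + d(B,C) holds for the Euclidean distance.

d(A,B) = √(6² + 1²) = √37 ≈ 6.0828, d(B,C) = √(8² + 0²) = √64 = 8, d(A,C) = √(2² + 1²) = √5 ≈ 2.2361.
d(A,C) ≈ 2.2361 ≤ 6.0828 + 8 = 14.0828. Triangle inequality is satisfied.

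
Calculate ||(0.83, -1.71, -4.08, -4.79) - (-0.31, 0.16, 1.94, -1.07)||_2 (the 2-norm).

(Σ|x_i - y_i|^2)^(1/2) = (|0.83 - (-0.31)|^2 + |-1.71 - 0.16|^2 + |-4.08 - 1.94|^2 + |-4.79 - (-1.07)|^2)^(1/2)
= (1.14^2 + 1.87^2 + 6.02^2 + 3.72^2)^(1/2) = (1.2996 + 3.4969 + 36.2404 + 13.8384)^(1/2) = (54.8753)^(1/2) ≈ 7.4078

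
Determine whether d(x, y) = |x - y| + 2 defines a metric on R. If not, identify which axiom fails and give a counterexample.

No. d fails identity of indiscernibles (specifically d(x,x) = 0): d(-5, -5) = |-5 - (-5)| + 2 = 0 + 2 = 2 ≠ 0.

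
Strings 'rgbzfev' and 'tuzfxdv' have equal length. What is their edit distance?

Let D[i][j] be the edit distance between the first i characters of 'rgbzfev' and the first j characters of 'tuzfxdv', with D[i][0] = i, D[0][j] = j, and D[i][j] = D[i-1][j-1] if the characters match, else 1 + min(D[i-1][j], D[i][j-1], D[i-1][j-1]). Filling the table (rows: prefixes of 'rgbzfev', columns: prefixes of 'tuzfxdv'):
     ε  t  u  z  f  x  d  v
  ε  0  1  2  3  4  5  6  7
  r  1  1  2  3  4  5  6  7
  g  2  2  2  3  4  5  6  7
  b  3  3  3  3  4  5  6  7
  z  4  4  4  3  4  5  6  7
  f  5  5  5  4  3  4  5  6
  e  6  6  6  5  4  4  5  6
  v  7  7  7  6  5  5  5  5
The bottom-right entry gives D[7][7] = 5, so no sequence of fewer than 5 edits works. Backtracking through the table gives one optimal edit sequence (5 edits):
  rgbzfev → gbzfev (del r @1)
  gbzfev → tbzfev (sub g→t @1)
  tbzfev → tuzfev (sub b→u @2)
  tuzfev → tuzfxev (ins x @5)
  tuzfxev → tuzfxdv (sub e→d @6)
Edit distance = 5.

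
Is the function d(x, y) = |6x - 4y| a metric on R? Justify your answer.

No. d fails symmetry: d(1, 2) = |6·1 - 4·2| = |-2| = 2, but d(2, 1) = |6·2 - 4·1| = |8| = 8. Since 2 ≠ 8, d(x,y) ≠ d(y,x) in general.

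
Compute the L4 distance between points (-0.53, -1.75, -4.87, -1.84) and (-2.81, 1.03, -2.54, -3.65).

(Σ|x_i - y_i|^4)^(1/4) = (|-0.53 - (-2.81)|^4 + |-1.75 - 1.03|^4 + |-4.87 - (-2.54)|^4 + |-1.84 - (-3.65)|^4)^(1/4)
= (2.28^4 + 2.78^4 + 2.33^4 + 1.81^4)^(1/4) ≈ (27.0234 + 59.7282 + 29.473 + 10.7328)^(1/4) = (126.9574)^(1/4) ≈ 3.3567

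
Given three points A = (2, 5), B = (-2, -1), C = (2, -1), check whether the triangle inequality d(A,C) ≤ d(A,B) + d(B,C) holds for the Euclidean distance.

d(A,B) = √(4² + 6²) = √52 ≈ 7.2111, d(B,C) = √(4² + 0²) = √16 = 4, d(A,C) = √(0² + 6²) = √36 = 6.
d(A,C) = 6 ≤ 7.2111 + 4 = 11.2111. Triangle inequality is satisfied.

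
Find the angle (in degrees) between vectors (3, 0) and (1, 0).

With u = (3, 0), v = (1, 0):
u·v = 3·1 + 0·0 = 3 + 0 = 3.
|u| = √(3² + 0²) = √9, |v| = √(1² + 0²) = √1, so |u||v| = √(9·1) = √9 = 3.
cos θ = (u·v)/(|u||v|) = 3/3 = 1 (the vectors are parallel, pointing the same way)
θ = arccos(1) = 0°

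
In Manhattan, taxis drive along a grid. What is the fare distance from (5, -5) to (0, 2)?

Σ|x_i - y_i| = |5 - 0| + |-5 - 2| = 5 + 7 = 12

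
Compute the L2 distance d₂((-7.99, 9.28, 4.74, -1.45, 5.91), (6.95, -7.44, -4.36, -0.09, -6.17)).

√(Σ(x_i - y_i)²) = √((-7.99 - 6.95)² + (9.28 - (-7.44))² + (4.74 - (-4.36))² + (-1.45 - (-0.09))² + (5.91 - (-6.17))²)
= √((-14.94)² + 16.72² + 9.1² + (-1.36)² + 12.08²) = √(223.2036 + 279.5584 + 82.81 + 1.8496 + 145.9264) = √733.348 ≈ 27.0804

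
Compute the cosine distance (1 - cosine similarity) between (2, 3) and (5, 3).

With u = (2, 3), v = (5, 3):
u·v = 2·5 + 3·3 = 10 + 9 = 19.
|u| = √(2² + 3²) = √13, |v| = √(5² + 3²) = √34, so |u||v| = √(13·34) = √442.
cos θ = (u·v)/(|u||v|) = 19/√442 ≈ 0.9037
Cosine distance = 1 - cos θ ≈ 1 - 0.9037 = 0.0963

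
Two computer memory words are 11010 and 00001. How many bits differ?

Differing positions: 1, 2, 4, 5. Hamming distance = 4.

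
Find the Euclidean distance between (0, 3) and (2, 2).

√(Σ(x_i - y_i)²) = √((0 - 2)² + (3 - 2)²)
= √((-2)² + 1²) = √(4 + 1) = √5 ≈ 2.2361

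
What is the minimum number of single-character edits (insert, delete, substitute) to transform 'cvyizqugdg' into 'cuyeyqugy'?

Let D[i][j] be the edit distance between the first i characters of 'cvyizqugdg' and the first j characters of 'cuyeyqugy', with D[i][0] = i, D[0][j] = j, and D[i][j] = D[i-1][j-1] if the characters match, else 1 + min(D[i-1][j], D[i][j-1], D[i-1][j-1]). Filling the table (rows: prefixes of 'cvyizqugdg', columns: prefixes of 'cuyeyqugy'):
     ε  c  u  y  e  y  q  u  g  y
  ε  0  1  2  3  4  5  6  7  8  9
  c  1  0  1  2  3  4  5  6  7  8
  v  2  1  1  2  3  4  5  6  7  8
  y  3  2  2  1  2  3  4  5  6  7
  i  4  3  3  2  2  3  4  5  6  7
  z  5  4  4  3  3  3  4  5  6  7
  q  6  5  5  4  4  4  3  4  5  6
  u  7  6  5  5  5  5  4  3  4  5
  g  8  7  6  6  6  6  5  4  3  4
  d  9  8  7  7  7  7  6  5  4  4
  g 10  9  8  8  8  8  7  6  5  5
The bottom-right entry gives D[10][9] = 5, so no sequence of fewer than 5 edits works. Backtracking through the table gives one optimal edit sequence (5 edits):
  cvyizqugdg → cuyizqugdg (sub v→u @2)
  cuyizqugdg → cuyezqugdg (sub i→e @4)
  cuyezqugdg → cuyeyqugdg (sub z→y @5)
  cuyeyqugdg → cuyeyqugg (del d @9)
  cuyeyqugg → cuyeyqugy (sub g→y @9)
Edit distance = 5.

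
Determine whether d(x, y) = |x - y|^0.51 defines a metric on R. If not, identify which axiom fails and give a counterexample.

Yes. With 0 < p = 0.51 ≤ 1, d(x,y) = |x-y|^0.51 is a metric on R. Non-negativity and symmetry are immediate; |x-y|^0.51 = 0 ⟺ |x-y| = 0 ⟺ x = y. For the triangle inequality, the function t ↦ t^0.51 is subadditive on [0,∞) when p ≤ 1, so |x-z|^0.51 ≤ (|x-y| + |y-z|)^0.51 ≤ |x-y|^0.51 + |y-z|^0.51.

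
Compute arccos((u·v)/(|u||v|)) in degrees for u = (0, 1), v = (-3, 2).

With u = (0, 1), v = (-3, 2):
u·v = 0·(-3) + 1·2 = 0 + 2 = 2.
|u| = √(0² + 1²) = √1, |v| = √((-3)² + 2²) = √13, so |u||v| = √(1·13) = √13.
cos θ = (u·v)/(|u||v|) = 2/√13 ≈ 0.5547
θ = arccos(0.5547) ≈ 56.31°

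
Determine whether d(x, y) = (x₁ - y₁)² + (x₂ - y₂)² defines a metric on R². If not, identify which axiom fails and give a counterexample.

No. The squared Euclidean distance fails the triangle inequality. Counterexample: x = (0, 0), y = (2, 5), z = (4, 10). d(x,z) = 4² + 10² = 116, but d(x,y) + d(y,z) = (2² + 5²) + (2² + 5²) = 29 + 29 = 58. Since 116 > 58, the triangle inequality is violated. (Note: √d, the ordinary Euclidean distance, IS a metric.)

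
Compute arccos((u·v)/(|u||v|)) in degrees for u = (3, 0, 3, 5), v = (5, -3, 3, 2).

With u = (3, 0, 3, 5), v = (5, -3, 3, 2):
u·v = 3·5 + 0·(-3) + 3·3 + 5·2 = 15 + 0 + 9 + 10 = 34.
|u| = √(3² + 0² + 3² + 5²) = √43, |v| = √(5² + (-3)² + 3² + 2²) = √47, so |u||v| = √(43·47) = √2021.
cos θ = (u·v)/(|u||v|) = 34/√2021 ≈ 0.756303
θ = arccos(0.756303) ≈ 40.86°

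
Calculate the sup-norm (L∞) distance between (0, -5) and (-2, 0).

max(|x_i - y_i|) = max(|0 - (-2)|, |-5 - 0|) = max(2, 5) = 5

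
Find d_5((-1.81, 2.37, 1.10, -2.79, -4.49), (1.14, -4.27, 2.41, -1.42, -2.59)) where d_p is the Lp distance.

(Σ|x_i - y_i|^5)^(1/5) = (|-1.81 - 1.14|^5 + |2.37 - (-4.27)|^5 + |1.1 - 2.41|^5 + |-2.79 - (-1.42)|^5 + |-4.49 - (-2.59)|^5)^(1/5)
= (2.95^5 + 6.64^5 + 1.31^5 + 1.37^5 + 1.9^5)^(1/5) ≈ (223.4138 + 12907.4484 + 3.8579 + 4.8262 + 24.761)^(1/5) = (13164.3073)^(1/5) ≈ 6.6662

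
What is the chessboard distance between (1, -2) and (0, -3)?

max(|x_i - y_i|) = max(|1 - 0|, |-2 - (-3)|) = max(1, 1) = 1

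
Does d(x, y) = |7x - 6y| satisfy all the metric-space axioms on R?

No. d fails symmetry: d(6, 4) = |7·6 - 6·4| = |18| = 18, but d(4, 6) = |7·4 - 6·6| = |-8| = 8. Since 18 ≠ 8, d(x,y) ≠ d(y,x) in general.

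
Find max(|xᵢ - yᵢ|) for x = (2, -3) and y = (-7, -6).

max(|x_i - y_i|) = max(|2 - (-7)|, |-3 - (-6)|) = max(9, 3) = 9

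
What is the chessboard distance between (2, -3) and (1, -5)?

max(|x_i - y_i|) = max(|2 - 1|, |-3 - (-5)|) = max(1, 2) = 2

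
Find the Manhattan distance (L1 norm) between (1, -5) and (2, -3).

Σ|x_i - y_i| = |1 - 2| + |-5 - (-3)| = 1 + 2 = 3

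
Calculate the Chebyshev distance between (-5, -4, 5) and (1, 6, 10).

max(|x_i - y_i|) = max(|-5 - 1|, |-4 - 6|, |5 - 10|) = max(6, 10, 5) = 10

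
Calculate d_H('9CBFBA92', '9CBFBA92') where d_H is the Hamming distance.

Differing positions: none. Hamming distance = 0.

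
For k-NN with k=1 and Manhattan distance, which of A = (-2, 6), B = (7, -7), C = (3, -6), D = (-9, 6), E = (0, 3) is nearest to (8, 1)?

Distances: d(A) = 15, d(B) = 9, d(C) = 12, d(D) = 22, d(E) = 10. Nearest: B = (7, -7) with distance 9.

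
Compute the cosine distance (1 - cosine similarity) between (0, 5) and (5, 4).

With u = (0, 5), v = (5, 4):
u·v = 0·5 + 5·4 = 0 + 20 = 20.
|u| = √(0² + 5²) = √25, |v| = √(5² + 4²) = √41, so |u||v| = √(25·41) = √1025.
cos θ = (u·v)/(|u||v|) = 20/√1025 ≈ 0.6247
Cosine distance = 1 - cos θ ≈ 1 - 0.6247 = 0.3753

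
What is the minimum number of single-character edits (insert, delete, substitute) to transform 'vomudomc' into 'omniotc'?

Let D[i][j] be the edit distance between the first i characters of 'vomudomc' and the first j characters of 'omniotc', with D[i][0] = i, D[0][j] = j, and D[i][j] = D[i-1][j-1] if the characters match, else 1 + min(D[i-1][j], D[i][j-1], D[i-1][j-1]). Filling the table (rows: prefixes of 'vomudomc', columns: prefixes of 'omniotc'):
     ε  o  m  n  i  o  t  c
  ε  0  1  2  3  4  5  6  7
  v  1  1  2  3  4  5  6  7
  o  2  1  2  3  4  4  5  6
  m  3  2  1  2  3  4  5  6
  u  4  3  2  2  3  4  5  6
  d  5  4  3  3  3  4  5  6
  o  6  5  4  4  4  3  4  5
  m  7  6  5  5  5  4  4  5
  c  8  7  6  6  6  5  5  4
The bottom-right entry gives D[8][7] = 4, so no sequence of fewer than 4 edits works. Backtracking through the table gives one optimal edit sequence (4 edits):
  vomudomc → omudomc (del v @1)
  omudomc → omndomc (sub u→n @3)
  omndomc → omniomc (sub d→i @4)
  omniomc → omniotc (sub m→t @6)
Edit distance = 4.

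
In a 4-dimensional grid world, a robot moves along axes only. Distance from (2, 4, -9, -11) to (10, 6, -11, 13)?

Σ|x_i - y_i| = |2 - 10| + |4 - 6| + |-9 - (-11)| + |-11 - 13| = 8 + 2 + 2 + 24 = 36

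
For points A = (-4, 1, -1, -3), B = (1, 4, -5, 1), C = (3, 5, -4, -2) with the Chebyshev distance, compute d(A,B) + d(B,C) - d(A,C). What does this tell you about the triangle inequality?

d(A,B) = max(5, 3, 4, 4) = 5, d(B,C) = max(2, 1, 1, 3) = 3, d(A,C) = max(7, 4, 3, 1) = 7.
d(A,B) + d(B,C) - d(A,C) = 5 + 3 - 7 = 8 - 7 = 1. This is ≥ 0, so the triangle inequality holds for these points.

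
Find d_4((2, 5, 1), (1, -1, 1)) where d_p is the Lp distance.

(Σ|x_i - y_i|^4)^(1/4) = (|2 - 1|^4 + |5 - (-1)|^4 + |1 - 1|^4)^(1/4)
= (1^4 + 6^4 + 0^4)^(1/4) = (1 + 1296 + 0)^(1/4) = (1297)^(1/4) ≈ 6.0012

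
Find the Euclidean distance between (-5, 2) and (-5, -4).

√(Σ(x_i - y_i)²) = √((-5 - (-5))² + (2 - (-4))²)
= √(0² + 6²) = √(0 + 36) = √36 = 6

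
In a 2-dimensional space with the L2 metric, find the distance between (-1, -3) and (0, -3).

(Σ|x_i - y_i|^2)^(1/2) = (|-1 - 0|^2 + |-3 - (-3)|^2)^(1/2)
= (1^2 + 0^2)^(1/2) = (1 + 0)^(1/2) = (1)^(1/2) = 1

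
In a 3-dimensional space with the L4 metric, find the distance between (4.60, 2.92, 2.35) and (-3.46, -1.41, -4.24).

(Σ|x_i - y_i|^4)^(1/4) = (|4.6 - (-3.46)|^4 + |2.92 - (-1.41)|^4 + |2.35 - (-4.24)|^4)^(1/4)
= (8.06^4 + 4.33^4 + 6.59^4)^(1/4) ≈ (4220.2693 + 351.5213 + 1885.9999)^(1/4) = (6457.7905)^(1/4) ≈ 8.9644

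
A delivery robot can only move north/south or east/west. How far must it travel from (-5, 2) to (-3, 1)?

Σ|x_i - y_i| = |-5 - (-3)| + |2 - 1| = 2 + 1 = 3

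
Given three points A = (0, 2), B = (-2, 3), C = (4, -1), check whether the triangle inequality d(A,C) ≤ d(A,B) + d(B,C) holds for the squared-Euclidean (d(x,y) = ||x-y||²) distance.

d(A,B) = 2² + 1² = 5, d(B,C) = 6² + 4² = 52, d(A,C) = 4² + 3² = 25.
d(A,C) = 25 ≤ 5 + 52 = 57. Triangle inequality is satisfied.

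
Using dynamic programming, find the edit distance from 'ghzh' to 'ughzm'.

Let D[i][j] be the edit distance between the first i characters of 'ghzh' and the first j characters of 'ughzm', with D[i][0] = i, D[0][j] = j, and D[i][j] = D[i-1][j-1] if the characters match, else 1 + min(D[i-1][j], D[i][j-1], D[i-1][j-1]). Filling the table (rows: prefixes of 'ghzh', columns: prefixes of 'ughzm'):
     ε  u  g  h  z  m
  ε  0  1  2  3  4  5
  g  1  1  1  2  3  4
  h  2  2  2  1  2  3
  z  3  3  3  2  1  2
  h  4  4  4  3  2  2
The bottom-right entry gives D[4][5] = 2, so no sequence of fewer than 2 edits works. Backtracking through the table gives one optimal edit sequence (2 edits):
  ghzh → ughzh (ins u @1)
  ughzh → ughzm (sub h→m @5)
Edit distance = 2.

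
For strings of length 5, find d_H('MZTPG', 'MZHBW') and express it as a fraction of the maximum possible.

Differing positions: 3, 4, 5. Hamming distance = 3. The maximum possible Hamming distance for length-5 strings is 5, so d_H/5 = 3/5 = 0.6.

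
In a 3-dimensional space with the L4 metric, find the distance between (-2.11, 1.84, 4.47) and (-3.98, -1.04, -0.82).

(Σ|x_i - y_i|^4)^(1/4) = (|-2.11 - (-3.98)|^4 + |1.84 - (-1.04)|^4 + |4.47 - (-0.82)|^4)^(1/4)
= (1.87^4 + 2.88^4 + 5.29^4)^(1/4) ≈ (12.2283 + 68.7971 + 783.1099)^(1/4) = (864.1353)^(1/4) ≈ 5.4218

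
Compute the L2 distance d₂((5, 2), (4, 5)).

√(Σ(x_i - y_i)²) = √((5 - 4)² + (2 - 5)²)
= √(1² + (-3)²) = √(1 + 9) = √10 ≈ 3.1623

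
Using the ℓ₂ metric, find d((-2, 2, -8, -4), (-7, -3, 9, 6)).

√(Σ(x_i - y_i)²) = √((-2 - (-7))² + (2 - (-3))² + (-8 - 9)² + (-4 - 6)²)
= √(5² + 5² + (-17)² + (-10)²) = √(25 + 25 + 289 + 100) = √439 ≈ 20.9523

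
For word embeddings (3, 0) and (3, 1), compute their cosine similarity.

With u = (3, 0), v = (3, 1):
u·v = 3·3 + 0·1 = 9 + 0 = 9.
|u| = √(3² + 0²) = √9, |v| = √(3² + 1²) = √10, so |u||v| = √(9·10) = √90.
cos θ = (u·v)/(|u||v|) = 9/√90 ≈ 0.9487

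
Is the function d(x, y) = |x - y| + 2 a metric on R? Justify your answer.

No. d fails identity of indiscernibles (specifically d(x,x) = 0): d(5, 5) = |5 - 5| + 2 = 0 + 2 = 2 ≠ 0.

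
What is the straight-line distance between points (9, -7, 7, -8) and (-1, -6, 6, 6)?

√(Σ(x_i - y_i)²) = √((9 - (-1))² + (-7 - (-6))² + (7 - 6)² + (-8 - 6)²)
= √(10² + (-1)² + 1² + (-14)²) = √(100 + 1 + 1 + 196) = √298 ≈ 17.2627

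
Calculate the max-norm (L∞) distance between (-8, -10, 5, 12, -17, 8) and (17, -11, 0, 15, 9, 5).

max(|x_i - y_i|) = max(|-8 - 17|, |-10 - (-11)|, |5 - 0|, |12 - 15|, |-17 - 9|, |8 - 5|) = max(25, 1, 5, 3, 26, 3) = 26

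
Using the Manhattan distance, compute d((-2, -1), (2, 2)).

Σ|x_i - y_i| = |-2 - 2| + |-1 - 2| = 4 + 3 = 7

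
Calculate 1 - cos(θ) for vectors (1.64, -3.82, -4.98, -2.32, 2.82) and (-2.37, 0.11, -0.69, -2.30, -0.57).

With u = (1.64, -3.82, -4.98, -2.32, 2.82), v = (-2.37, 0.11, -0.69, -2.30, -0.57):
u·v = 1.64·(-2.37) + (-3.82)·0.11 + (-4.98)·(-0.69) + (-2.32)·(-2.3) + 2.82·(-0.57) = (-3.8868) + (-0.4202) + 3.4362 + 5.336 + (-1.6074) = 2.8578.
|u| = √(1.64² + (-3.82)² + (-4.98)² + (-2.32)² + 2.82²) = √(2.6896 + 14.5924 + 24.8004 + 5.3824 + 7.9524) = √55.4172, |v| = √((-2.37)² + 0.11² + (-0.69)² + (-2.3)² + (-0.57)²) = √(5.6169 + 0.0121 + 0.4761 + 5.29 + 0.3249) = √11.72.
cos θ = (u·v)/(|u||v|) = 2.8578/(√55.4172·√11.72) ≈ 0.1121
Cosine distance = 1 - cos θ ≈ 1 - 0.1121 = 0.8879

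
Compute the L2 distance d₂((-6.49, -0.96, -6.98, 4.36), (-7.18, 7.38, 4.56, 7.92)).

√(Σ(x_i - y_i)²) = √((-6.49 - (-7.18))² + (-0.96 - 7.38)² + (-6.98 - 4.56)² + (4.36 - 7.92)²)
= √(0.69² + (-8.34)² + (-11.54)² + (-3.56)²) = √(0.4761 + 69.5556 + 133.1716 + 12.6736) = √215.8769 ≈ 14.6927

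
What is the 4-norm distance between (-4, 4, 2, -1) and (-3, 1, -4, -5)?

(Σ|x_i - y_i|^4)^(1/4) = (|-4 - (-3)|^4 + |4 - 1|^4 + |2 - (-4)|^4 + |-1 - (-5)|^4)^(1/4)
= (1^4 + 3^4 + 6^4 + 4^4)^(1/4) = (1 + 81 + 1296 + 256)^(1/4) = (1634)^(1/4) ≈ 6.3579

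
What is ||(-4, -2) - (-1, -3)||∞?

max(|x_i - y_i|) = max(|-4 - (-1)|, |-2 - (-3)|) = max(3, 1) = 3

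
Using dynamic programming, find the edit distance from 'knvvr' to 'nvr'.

Let D[i][j] be the edit distance between the first i characters of 'knvvr' and the first j characters of 'nvr', with D[i][0] = i, D[0][j] = j, and D[i][j] = D[i-1][j-1] if the characters match, else 1 + min(D[i-1][j], D[i][j-1], D[i-1][j-1]). Filling the table (rows: prefixes of 'knvvr', columns: prefixes of 'nvr'):
     ε  n  v  r
  ε  0  1  2  3
  k  1  1  2  3
  n  2  1  2  3
  v  3  2  1  2
  v  4  3  2  2
  r  5  4  3  2
The bottom-right entry gives D[5][3] = 2, so no sequence of fewer than 2 edits works. Backtracking through the table gives one optimal edit sequence (2 edits):
  knvvr → nvvr (del k @1)
  nvvr → nvr (del v @2)
Edit distance = 2.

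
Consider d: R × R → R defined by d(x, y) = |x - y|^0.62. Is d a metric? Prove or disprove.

Yes. With 0 < p = 0.62 ≤ 1, d(x,y) = |x-y|^0.62 is a metric on R. Non-negativity and symmetry are immediate; |x-y|^0.62 = 0 ⟺ |x-y| = 0 ⟺ x = y. For the triangle inequality, the function t ↦ t^0.62 is subadditive on [0,∞) when p ≤ 1, so |x-z|^0.62 ≤ (|x-y| + |y-z|)^0.62 ≤ |x-y|^0.62 + |y-z|^0.62.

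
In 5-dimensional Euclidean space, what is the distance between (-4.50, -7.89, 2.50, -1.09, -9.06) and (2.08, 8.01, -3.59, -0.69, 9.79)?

√(Σ(x_i - y_i)²) = √((-4.5 - 2.08)² + (-7.89 - 8.01)² + (2.5 - (-3.59))² + (-1.09 - (-0.69))² + (-9.06 - 9.79)²)
= √((-6.58)² + (-15.9)² + 6.09² + (-0.4)² + (-18.85)²) = √(43.2964 + 252.81 + 37.0881 + 0.16 + 355.3225) = √688.677 ≈ 26.2427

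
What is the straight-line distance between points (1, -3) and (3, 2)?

√(Σ(x_i - y_i)²) = √((1 - 3)² + (-3 - 2)²)
= √((-2)² + (-5)²) = √(4 + 25) = √29 ≈ 5.3852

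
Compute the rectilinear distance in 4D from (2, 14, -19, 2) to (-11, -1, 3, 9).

Σ|x_i - y_i| = |2 - (-11)| + |14 - (-1)| + |-19 - 3| + |2 - 9| = 13 + 15 + 22 + 7 = 57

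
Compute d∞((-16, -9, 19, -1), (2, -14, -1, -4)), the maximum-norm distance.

max(|x_i - y_i|) = max(|-16 - 2|, |-9 - (-14)|, |19 - (-1)|, |-1 - (-4)|) = max(18, 5, 20, 3) = 20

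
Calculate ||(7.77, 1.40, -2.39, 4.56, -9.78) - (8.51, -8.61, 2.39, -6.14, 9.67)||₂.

√(Σ(x_i - y_i)²) = √((7.77 - 8.51)² + (1.4 - (-8.61))² + (-2.39 - 2.39)² + (4.56 - (-6.14))² + (-9.78 - 9.67)²)
= √((-0.74)² + 10.01² + (-4.78)² + 10.7² + (-19.45)²) = √(0.5476 + 100.2001 + 22.8484 + 114.49 + 378.3025) = √616.3886 ≈ 24.8272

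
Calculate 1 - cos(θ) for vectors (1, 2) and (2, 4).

With u = (1, 2), v = (2, 4):
u·v = 1·2 + 2·4 = 2 + 8 = 10.
|u| = √(1² + 2²) = √5, |v| = √(2² + 4²) = √20, so |u||v| = √(5·20) = √100 = 10.
cos θ = (u·v)/(|u||v|) = 10/10 = 1
Cosine distance = 1 - cos θ = 1 - 1 = 0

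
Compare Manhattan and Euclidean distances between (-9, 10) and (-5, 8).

L1 = |-9 - (-5)| + |10 - 8| = 4 + 2 = 6
L2 = √(4² + 2²) = √20 ≈ 4.4721
L1 ≥ L2 always (equality iff movement is along one axis); L1 > L2 here.
Ratio L1/L2 = 6/√20 ≈ 1.3416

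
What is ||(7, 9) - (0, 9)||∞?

max(|x_i - y_i|) = max(|7 - 0|, |9 - 9|) = max(7, 0) = 7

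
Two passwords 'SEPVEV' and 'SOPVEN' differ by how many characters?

Differing positions: 2, 6. Hamming distance = 2.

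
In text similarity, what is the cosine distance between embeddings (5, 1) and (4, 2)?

With u = (5, 1), v = (4, 2):
u·v = 5·4 + 1·2 = 20 + 2 = 22.
|u| = √(5² + 1²) = √26, |v| = √(4² + 2²) = √20, so |u||v| = √(26·20) = √520.
cos θ = (u·v)/(|u||v|) = 22/√520 ≈ 0.9648
Cosine distance = 1 - cos θ ≈ 1 - 0.9648 = 0.0352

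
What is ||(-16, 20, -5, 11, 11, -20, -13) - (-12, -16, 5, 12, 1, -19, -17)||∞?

max(|x_i - y_i|) = max(|-16 - (-12)|, |20 - (-16)|, |-5 - 5|, |11 - 12|, |11 - 1|, |-20 - (-19)|, |-13 - (-17)|) = max(4, 36, 10, 1, 10, 1, 4) = 36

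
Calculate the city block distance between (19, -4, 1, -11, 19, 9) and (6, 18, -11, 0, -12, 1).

Σ|x_i - y_i| = |19 - 6| + |-4 - 18| + |1 - (-11)| + |-11 - 0| + |19 - (-12)| + |9 - 1| = 13 + 22 + 12 + 11 + 31 + 8 = 97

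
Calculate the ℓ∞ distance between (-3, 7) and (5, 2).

max(|x_i - y_i|) = max(|-3 - 5|, |7 - 2|) = max(8, 5) = 8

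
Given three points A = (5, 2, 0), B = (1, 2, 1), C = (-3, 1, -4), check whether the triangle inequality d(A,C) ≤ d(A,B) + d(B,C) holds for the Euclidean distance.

d(A,B) = √(4² + 0² + 1²) = √17 ≈ 4.1231, d(B,C) = √(4² + 1² + 5²) = √42 ≈ 6.4807, d(A,C) = √(8² + 1² + 4²) = √81 = 9.
d(A,C) = 9 ≤ 4.1231 + 6.4807 = 10.6038. Triangle inequality is satisfied.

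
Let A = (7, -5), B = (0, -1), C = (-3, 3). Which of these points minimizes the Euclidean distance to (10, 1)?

Distances: d(A) ≈ 6.7082, d(B) ≈ 10.198, d(C) ≈ 13.1529. Nearest: A = (7, -5) with distance 6.7082.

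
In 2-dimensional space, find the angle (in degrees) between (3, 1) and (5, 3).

With u = (3, 1), v = (5, 3):
u·v = 3·5 + 1·3 = 15 + 3 = 18.
|u| = √(3² + 1²) = √10, |v| = √(5² + 3²) = √34, so |u||v| = √(10·34) = √340.
cos θ = (u·v)/(|u||v|) = 18/√340 ≈ 0.976187
θ = arccos(0.976187) ≈ 12.53°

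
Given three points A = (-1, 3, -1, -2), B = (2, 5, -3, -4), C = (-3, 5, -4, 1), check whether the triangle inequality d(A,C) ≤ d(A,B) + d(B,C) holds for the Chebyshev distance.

d(A,B) = max(3, 2, 2, 2) = 3, d(B,C) = max(5, 0, 1, 5) = 5, d(A,C) = max(2, 2, 3, 3) = 3.
d(A,C) = 3 ≤ 3 + 5 = 8. Triangle inequality is satisfied.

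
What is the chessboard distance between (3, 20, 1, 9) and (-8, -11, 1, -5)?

max(|x_i - y_i|) = max(|3 - (-8)|, |20 - (-11)|, |1 - 1|, |9 - (-5)|) = max(11, 31, 0, 14) = 31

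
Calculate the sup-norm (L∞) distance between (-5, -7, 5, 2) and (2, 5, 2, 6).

max(|x_i - y_i|) = max(|-5 - 2|, |-7 - 5|, |5 - 2|, |2 - 6|) = max(7, 12, 3, 4) = 12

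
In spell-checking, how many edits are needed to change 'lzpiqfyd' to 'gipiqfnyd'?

Let D[i][j] be the edit distance between the first i characters of 'lzpiqfyd' and the first j characters of 'gipiqfnyd', with D[i][0] = i, D[0][j] = j, and D[i][j] = D[i-1][j-1] if the characters match, else 1 + min(D[i-1][j], D[i][j-1], D[i-1][j-1]). Filling the table (rows: prefixes of 'lzpiqfyd', columns: prefixes of 'gipiqfnyd'):
     ε  g  i  p  i  q  f  n  y  d
  ε  0  1  2  3  4  5  6  7  8  9
  l  1  1  2  3  4  5  6  7  8  9
  z  2  2  2  3  4  5  6  7  8  9
  p  3  3  3  2  3  4  5  6  7  8
  i  4  4  3  3  2  3  4  5  6  7
  q  5  5  4  4  3  2  3  4  5  6
  f  6  6  5  5  4  3  2  3  4  5
  y  7  7  6  6  5  4  3  3  3  4
  d  8  8  7  7  6  5  4  4  4  3
The bottom-right entry gives D[8][9] = 3, so no sequence of fewer than 3 edits works. Backtracking through the table gives one optimal edit sequence (3 edits):
  lzpiqfyd → gzpiqfyd (sub l→g @1)
  gzpiqfyd → gipiqfyd (sub z→i @2)
  gipiqfyd → gipiqfnyd (ins n @7)
Edit distance = 3.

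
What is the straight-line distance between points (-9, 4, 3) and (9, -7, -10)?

√(Σ(x_i - y_i)²) = √((-9 - 9)² + (4 - (-7))² + (3 - (-10))²)
= √((-18)² + 11² + 13²) = √(324 + 121 + 169) = √614 ≈ 24.779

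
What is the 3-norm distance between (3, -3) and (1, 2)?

(Σ|x_i - y_i|^3)^(1/3) = (|3 - 1|^3 + |-3 - 2|^3)^(1/3)
= (2^3 + 5^3)^(1/3) = (8 + 125)^(1/3) = (133)^(1/3) ≈ 5.1045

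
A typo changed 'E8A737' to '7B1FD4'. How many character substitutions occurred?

Differing positions: 1, 2, 3, 4, 5, 6. Hamming distance = 6.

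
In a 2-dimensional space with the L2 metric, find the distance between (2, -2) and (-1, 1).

(Σ|x_i - y_i|^2)^(1/2) = (|2 - (-1)|^2 + |-2 - 1|^2)^(1/2)
= (3^2 + 3^2)^(1/2) = (9 + 9)^(1/2) = (18)^(1/2) ≈ 4.2426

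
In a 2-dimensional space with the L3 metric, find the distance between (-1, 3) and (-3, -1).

(Σ|x_i - y_i|^3)^(1/3) = (|-1 - (-3)|^3 + |3 - (-1)|^3)^(1/3)
= (2^3 + 4^3)^(1/3) = (8 + 64)^(1/3) = (72)^(1/3) ≈ 4.1602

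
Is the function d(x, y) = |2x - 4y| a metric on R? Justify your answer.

No. d fails symmetry: d(9, 5) = |2·9 - 4·5| = |-2| = 2, but d(5, 9) = |2·5 - 4·9| = |-26| = 26. Since 2 ≠ 26, d(x,y) ≠ d(y,x) in general.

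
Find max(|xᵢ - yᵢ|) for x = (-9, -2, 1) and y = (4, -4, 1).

max(|x_i - y_i|) = max(|-9 - 4|, |-2 - (-4)|, |1 - 1|) = max(13, 2, 0) = 13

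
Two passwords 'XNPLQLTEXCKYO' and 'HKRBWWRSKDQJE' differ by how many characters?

Differing positions: 1, 2, 3, 4, 5, 6, 7, 8, 9, 10, 11, 12, 13. Hamming distance = 13.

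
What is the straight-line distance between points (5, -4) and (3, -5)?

√(Σ(x_i - y_i)²) = √((5 - 3)² + (-4 - (-5))²)
= √(2² + 1²) = √(4 + 1) = √5 ≈ 2.2361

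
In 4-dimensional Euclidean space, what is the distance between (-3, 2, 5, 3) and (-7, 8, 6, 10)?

√(Σ(x_i - y_i)²) = √((-3 - (-7))² + (2 - 8)² + (5 - 6)² + (3 - 10)²)
= √(4² + (-6)² + (-1)² + (-7)²) = √(16 + 36 + 1 + 49) = √102 ≈ 10.0995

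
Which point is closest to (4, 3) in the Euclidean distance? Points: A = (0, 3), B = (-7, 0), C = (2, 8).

Distances: d(A) = 4, d(B) ≈ 11.4018, d(C) ≈ 5.3852. Nearest: A = (0, 3) with distance 4.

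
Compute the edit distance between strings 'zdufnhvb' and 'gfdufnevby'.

Let D[i][j] be the edit distance between the first i characters of 'zdufnhvb' and the first j characters of 'gfdufnevby', with D[i][0] = i, D[0][j] = j, and D[i][j] = D[i-1][j-1] if the characters match, else 1 + min(D[i-1][j], D[i][j-1], D[i-1][j-1]). Filling the table (rows: prefixes of 'zdufnhvb', columns: prefixes of 'gfdufnevby'):
     ε  g  f  d  u  f  n  e  v  b  y
  ε  0  1  2  3  4  5  6  7  8  9 10
  z  1  1  2  3  4  5  6  7  8  9 10
  d  2  2  2  2  3  4  5  6  7  8  9
  u  3  3  3  3  2  3  4  5  6  7  8
  f  4  4  3  4  3  2  3  4  5  6  7
  n  5  5  4  4  4  3  2  3  4  5  6
  h  6  6  5  5  5  4  3  3  4  5  6
  v  7  7  6  6  6  5  4  4  3  4  5
  b  8  8  7  7  7  6  5  5  4  3  4
The bottom-right entry gives D[8][10] = 4, so no sequence of fewer than 4 edits works. Backtracking through the table gives one optimal edit sequence (4 edits):
  zdufnhvb → gzdufnhvb (ins g @1)
  gzdufnhvb → gfdufnhvb (sub z→f @2)
  gfdufnhvb → gfdufnevb (sub h→e @7)
  gfdufnevb → gfdufnevby (ins y @10)
Edit distance = 4.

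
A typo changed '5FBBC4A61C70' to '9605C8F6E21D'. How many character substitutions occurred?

Differing positions: 1, 2, 3, 4, 6, 7, 9, 10, 11, 12. Hamming distance = 10.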